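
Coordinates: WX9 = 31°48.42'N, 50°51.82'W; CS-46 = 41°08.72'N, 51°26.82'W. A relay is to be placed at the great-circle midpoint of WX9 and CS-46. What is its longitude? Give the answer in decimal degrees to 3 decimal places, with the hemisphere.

51.138°W

WX9: φ = +31.80700°, λ = -50.86367°
CS-46: φ = +41.14533°, λ = -51.44700°
Bx = cos φ₂ cos Δλ = 0.753004,  By = cos φ₂ sin Δλ = -0.007667
φₘ = atan2(sin φ₁ + sin φ₂, √((cos φ₁ + Bx)² + By²)) = 36.47652°
λₘ = λ₁ + atan2(By, cos φ₁ + Bx) = -51.13772°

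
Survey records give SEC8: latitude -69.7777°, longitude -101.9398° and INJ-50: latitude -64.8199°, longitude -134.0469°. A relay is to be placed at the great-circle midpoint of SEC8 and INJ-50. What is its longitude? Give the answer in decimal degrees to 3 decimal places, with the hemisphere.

Bx = cos φ₂ cos Δλ = 0.360393,  By = cos φ₂ sin Δλ = -0.226136
φₘ = atan2(sin φ₁ + sin φ₂, √((cos φ₁ + Bx)² + By²)) = -68.09009°
λₘ = λ₁ + atan2(By, cos φ₁ + Bx) = -119.69906°

119.699°W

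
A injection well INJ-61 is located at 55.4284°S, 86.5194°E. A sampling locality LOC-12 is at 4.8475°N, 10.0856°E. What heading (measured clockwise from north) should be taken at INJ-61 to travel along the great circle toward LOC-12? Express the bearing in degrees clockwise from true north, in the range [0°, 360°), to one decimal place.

Δλ = -76.4338°
y = sin Δλ · cos φ₂ = -0.968622
x = cos φ₁ sin φ₂ − sin φ₁ cos φ₂ cos Δλ = 0.240408
θ = atan2(y, x) = -76.0611° → 283.9389° (mod 360°)

283.9°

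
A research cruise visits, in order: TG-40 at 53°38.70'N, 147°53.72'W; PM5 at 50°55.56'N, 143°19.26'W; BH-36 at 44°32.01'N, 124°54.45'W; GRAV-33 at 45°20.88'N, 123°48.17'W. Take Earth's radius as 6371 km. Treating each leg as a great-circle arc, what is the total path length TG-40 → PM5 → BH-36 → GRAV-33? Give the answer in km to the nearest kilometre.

TG-40: φ = +53.64500°, λ = -147.89533°
PM5: φ = +50.92600°, λ = -143.32100°
BH-36: φ = +44.53350°, λ = -124.90750°
GRAV-33: φ = +45.34800°, λ = -123.80283°
TG-40→PM5: c = 0.068072 rad, d = 433.68 km
PM5→BH-36: c = 0.242344 rad, d = 1543.98 km
BH-36→GRAV-33: c = 0.019706 rad, d = 125.55 km
Total = 433.68 + 1543.98 + 125.55 = 2103.21 km

2103 km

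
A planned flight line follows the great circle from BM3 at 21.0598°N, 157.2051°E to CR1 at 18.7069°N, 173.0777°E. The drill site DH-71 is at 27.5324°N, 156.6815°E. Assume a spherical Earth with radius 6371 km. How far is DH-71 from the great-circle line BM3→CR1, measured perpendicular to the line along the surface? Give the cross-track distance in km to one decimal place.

710.0 km

δ₁₃ = central angle BM3→DH-71 = 0.113274 rad  (haversine)
θ₁₃ = bearing BM3→DH-71 = 355.889°,  θ₁₂ = bearing BM3→CR1 = 96.186°
dₓₜ = R·arcsin(sin δ₁₃ · sin(θ₁₃ − θ₁₂)) = 6371·arcsin(0.11303·sin(259.703°)) = -709.999 km
|dₓₜ| = 709.999 km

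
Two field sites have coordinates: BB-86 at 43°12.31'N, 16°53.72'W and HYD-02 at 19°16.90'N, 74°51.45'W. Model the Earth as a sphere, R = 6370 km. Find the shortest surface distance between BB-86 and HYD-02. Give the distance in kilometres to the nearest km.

5978 km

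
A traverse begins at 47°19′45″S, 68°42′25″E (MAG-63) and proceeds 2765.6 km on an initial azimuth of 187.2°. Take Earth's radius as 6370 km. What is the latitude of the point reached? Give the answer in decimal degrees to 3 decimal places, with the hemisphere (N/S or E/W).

71.788°S

MAG-63: φ = -47.32917°, λ = +68.70694°
δ = d/R = 2765.6/6370 = 0.434160 rad
φ₂ = arcsin(sin φ₁ cos δ + cos φ₁ sin δ cos θ)
   = arcsin(-0.73526·0.90722 + 0.67779·0.42065·-0.99211) = -71.78795°
λ₂ = λ₁ + atan2(sin θ sin δ cos φ₁, cos δ − sin φ₁ sin φ₂) = 58.99533°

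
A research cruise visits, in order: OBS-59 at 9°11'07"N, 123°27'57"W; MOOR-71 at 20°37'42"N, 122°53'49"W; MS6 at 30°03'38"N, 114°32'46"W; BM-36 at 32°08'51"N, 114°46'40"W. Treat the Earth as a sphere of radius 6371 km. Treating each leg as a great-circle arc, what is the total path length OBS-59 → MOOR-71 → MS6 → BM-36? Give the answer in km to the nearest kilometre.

OBS-59: φ = +9.18528°, λ = -123.46583°
MOOR-71: φ = +20.62833°, λ = -122.89694°
MS6: φ = +30.06056°, λ = -114.54611°
BM-36: φ = +32.14750°, λ = -114.77778°
OBS-59→MOOR-71: c = 0.199948 rad, d = 1273.87 km
MOOR-71→MS6: c = 0.210666 rad, d = 1342.15 km
MS6→BM-36: c = 0.036588 rad, d = 233.10 km
Total = 1273.87 + 1342.15 + 233.10 = 2849.13 km

2849 km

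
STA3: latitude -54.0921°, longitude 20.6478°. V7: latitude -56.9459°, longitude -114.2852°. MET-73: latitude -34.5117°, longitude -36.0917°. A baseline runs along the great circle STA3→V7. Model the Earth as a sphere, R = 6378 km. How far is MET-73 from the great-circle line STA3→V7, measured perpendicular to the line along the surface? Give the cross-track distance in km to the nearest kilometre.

4394 km

δ₁₃ = central angle STA3→MET-73 = 0.761285 rad  (haversine)
θ₁₃ = bearing STA3→MET-73 = 272.805°,  θ₁₂ = bearing STA3→V7 = 205.665°
dₓₜ = R·arcsin(sin δ₁₃ · sin(θ₁₃ − θ₁₂)) = 6378·arcsin(0.68985·sin(67.140°)) = 4393.643 km
|dₓₜ| = 4393.643 km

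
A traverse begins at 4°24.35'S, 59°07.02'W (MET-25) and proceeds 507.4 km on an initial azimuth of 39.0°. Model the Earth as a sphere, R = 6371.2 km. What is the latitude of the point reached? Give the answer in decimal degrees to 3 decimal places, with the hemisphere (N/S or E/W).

MET-25: φ = -4.40583°, λ = -59.11700°
δ = d/R = 507.4/6371.2 = 0.079640 rad
φ₂ = arcsin(sin φ₁ cos δ + cos φ₁ sin δ cos θ)
   = arcsin(-0.07682·0.99683 + 0.99704·0.07956·0.77715) = -0.85566°
λ₂ = λ₁ + atan2(sin θ sin δ cos φ₁, cos δ − sin φ₁ sin φ₂) = -56.24692°

0.856°S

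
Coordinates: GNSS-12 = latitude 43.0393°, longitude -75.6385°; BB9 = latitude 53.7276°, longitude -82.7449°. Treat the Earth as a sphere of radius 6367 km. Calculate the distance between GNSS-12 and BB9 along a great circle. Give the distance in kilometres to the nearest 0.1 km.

1296.8 km

Δφ = 10.6883°,  Δλ = -7.1064°
a = sin²(Δφ/2) + cos φ₁ cos φ₂ sin²(Δλ/2) = 0.010336
c = 2·arcsin(√a) = 0.203679 rad = 11.6700°
d = R·c = 6367 × 0.203679 = 1296.8 km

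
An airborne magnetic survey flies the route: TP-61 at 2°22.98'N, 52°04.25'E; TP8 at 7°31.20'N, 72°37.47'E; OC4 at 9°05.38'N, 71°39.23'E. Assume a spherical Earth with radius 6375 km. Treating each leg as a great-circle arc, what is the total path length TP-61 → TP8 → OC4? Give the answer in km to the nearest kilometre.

TP-61: φ = +2.38300°, λ = +52.07083°
TP8: φ = +7.52000°, λ = +72.62450°
OC4: φ = +9.08967°, λ = +71.65383°
TP-61→TP8: c = 0.368332 rad, d = 2348.12 km
TP8→OC4: c = 0.032118 rad, d = 204.75 km
Total = 2348.12 + 204.75 = 2552.86 km

2553 km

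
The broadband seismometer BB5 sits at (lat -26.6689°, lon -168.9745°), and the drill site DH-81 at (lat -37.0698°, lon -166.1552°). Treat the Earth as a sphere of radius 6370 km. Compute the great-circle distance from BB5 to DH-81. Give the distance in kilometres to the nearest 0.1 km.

1186.4 km

Δφ = -10.4009°,  Δλ = 2.8193°
a = sin²(Δφ/2) + cos φ₁ cos φ₂ sin²(Δλ/2) = 0.008647
c = 2·arcsin(√a) = 0.186250 rad = 10.6713°
d = R·c = 6370 × 0.186250 = 1186.4 km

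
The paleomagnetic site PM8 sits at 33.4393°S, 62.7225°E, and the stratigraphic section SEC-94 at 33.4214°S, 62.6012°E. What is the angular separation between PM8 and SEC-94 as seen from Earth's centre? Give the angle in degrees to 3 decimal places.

0.103°

Δφ = 0.0179°,  Δλ = -0.1213°
a = sin²(Δφ/2) + cos φ₁ cos φ₂ sin²(Δλ/2) = 0.000001
c = 2·arcsin(√a) = 0.001794 rad = 0.1028°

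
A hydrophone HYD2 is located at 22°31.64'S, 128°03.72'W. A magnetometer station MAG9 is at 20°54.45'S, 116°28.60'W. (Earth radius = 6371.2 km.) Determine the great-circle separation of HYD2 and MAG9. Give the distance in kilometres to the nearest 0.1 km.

HYD2: φ = -22.52733°, λ = -128.06200°
MAG9: φ = -20.90750°, λ = -116.47667°
Δφ = 1.6198°,  Δλ = 11.5853°
a = sin²(Δφ/2) + cos φ₁ cos φ₂ sin²(Δλ/2) = 0.008990
c = 2·arcsin(√a) = 0.189913 rad = 10.8812°
d = R·c = 6371.2 × 0.189913 = 1210.0 km

1210.0 km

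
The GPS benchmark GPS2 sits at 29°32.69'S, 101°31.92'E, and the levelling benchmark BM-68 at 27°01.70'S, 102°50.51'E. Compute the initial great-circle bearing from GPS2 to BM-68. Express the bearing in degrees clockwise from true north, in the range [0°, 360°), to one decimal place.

GPS2: φ = -29.54483°, λ = +101.53200°
BM-68: φ = -27.02833°, λ = +102.84183°
Δλ = 1.3098°
y = sin Δλ · cos φ₂ = 0.020362
x = cos φ₁ sin φ₂ − sin φ₁ cos φ₂ cos Δλ = 0.043792
θ = atan2(y, x) = 24.9372° → 24.9372° (mod 360°)

24.9°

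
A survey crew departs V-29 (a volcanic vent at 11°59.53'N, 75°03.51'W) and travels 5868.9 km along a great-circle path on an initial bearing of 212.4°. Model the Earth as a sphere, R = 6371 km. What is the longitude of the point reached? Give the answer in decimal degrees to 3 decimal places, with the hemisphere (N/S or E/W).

V-29: φ = +11.99217°, λ = -75.05850°
δ = d/R = 5868.9/6371 = 0.921190 rad
φ₂ = arcsin(sin φ₁ cos δ + cos φ₁ sin δ cos θ)
   = arcsin(0.20778·0.60487 + 0.97818·0.79632·-0.84433) = -32.14095°
λ₂ = λ₁ + atan2(sin θ sin δ cos φ₁, cos δ − sin φ₁ sin φ₂) = -105.31822°

105.318°W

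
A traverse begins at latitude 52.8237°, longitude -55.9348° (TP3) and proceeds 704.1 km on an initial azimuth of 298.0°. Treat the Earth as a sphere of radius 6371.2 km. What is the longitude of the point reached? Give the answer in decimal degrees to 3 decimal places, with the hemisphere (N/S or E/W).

δ = d/R = 704.1/6371.2 = 0.110513 rad
φ₂ = arcsin(sin φ₁ cos δ + cos φ₁ sin δ cos θ)
   = arcsin(0.79678·0.99390 + 0.60427·0.11029·0.46947) = 55.40709°
λ₂ = λ₁ + atan2(sin θ sin δ cos φ₁, cos δ − sin φ₁ sin φ₂) = -65.81096°

65.811°W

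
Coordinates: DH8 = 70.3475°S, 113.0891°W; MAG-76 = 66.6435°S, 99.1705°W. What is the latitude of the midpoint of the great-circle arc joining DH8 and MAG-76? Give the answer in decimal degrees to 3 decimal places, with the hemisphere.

Bx = cos φ₂ cos Δλ = 0.384811,  By = cos φ₂ sin Δλ = 0.095364
φₘ = atan2(sin φ₁ + sin φ₂, √((cos φ₁ + Bx)² + By²)) = -68.63864°
λₘ = λ₁ + atan2(By, cos φ₁ + Bx) = -105.55586°

68.639°S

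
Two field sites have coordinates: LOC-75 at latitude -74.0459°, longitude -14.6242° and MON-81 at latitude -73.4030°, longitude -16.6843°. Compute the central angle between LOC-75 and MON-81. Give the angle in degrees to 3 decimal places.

0.864°

Δφ = 0.6429°,  Δλ = -2.0601°
a = sin²(Δφ/2) + cos φ₁ cos φ₂ sin²(Δλ/2) = 0.000057
c = 2·arcsin(√a) = 0.015080 rad = 0.8640°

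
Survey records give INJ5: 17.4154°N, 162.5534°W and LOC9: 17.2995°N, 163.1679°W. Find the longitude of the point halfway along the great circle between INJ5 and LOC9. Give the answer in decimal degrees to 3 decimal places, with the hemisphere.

Bx = cos φ₂ cos Δλ = 0.954708,  By = cos φ₂ sin Δλ = -0.010240
φₘ = atan2(sin φ₁ + sin φ₂, √((cos φ₁ + Bx)² + By²)) = 17.35768°
λₘ = λ₁ + atan2(By, cos φ₁ + Bx) = -162.86075°

162.861°W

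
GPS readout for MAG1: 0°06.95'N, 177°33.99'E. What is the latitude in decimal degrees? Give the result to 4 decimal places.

0° + 6.95′/60 = 0 + 0.11583 = 0.1158°

0.1158°N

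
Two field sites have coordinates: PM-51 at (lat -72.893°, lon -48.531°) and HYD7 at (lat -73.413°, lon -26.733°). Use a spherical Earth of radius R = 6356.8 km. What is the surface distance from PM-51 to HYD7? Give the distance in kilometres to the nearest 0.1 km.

699.3 km

Δφ = -0.5200°,  Δλ = 21.7980°
a = sin²(Δφ/2) + cos φ₁ cos φ₂ sin²(Δλ/2) = 0.003023
c = 2·arcsin(√a) = 0.110013 rad = 6.3033°
d = R·c = 6356.8 × 0.110013 = 699.3 km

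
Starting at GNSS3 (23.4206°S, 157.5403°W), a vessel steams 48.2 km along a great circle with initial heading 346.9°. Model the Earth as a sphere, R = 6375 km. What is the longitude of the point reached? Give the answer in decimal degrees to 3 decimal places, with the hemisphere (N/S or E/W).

δ = d/R = 48.2/6375 = 0.007561 rad
φ₂ = arcsin(sin φ₁ cos δ + cos φ₁ sin δ cos θ)
   = arcsin(-0.39748·0.99997 + 0.91761·0.00756·0.97398) = -22.99864°
λ₂ = λ₁ + atan2(sin θ sin δ cos φ₁, cos δ − sin φ₁ sin φ₂) = -157.64696°

157.647°W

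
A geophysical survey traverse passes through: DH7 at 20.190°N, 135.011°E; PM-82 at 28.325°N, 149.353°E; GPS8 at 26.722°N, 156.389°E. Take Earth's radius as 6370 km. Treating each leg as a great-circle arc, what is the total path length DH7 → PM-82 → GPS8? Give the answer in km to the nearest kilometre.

DH7→PM-82: c = 0.268428 rad, d = 1709.89 km
PM-82→GPS8: c = 0.112419 rad, d = 716.11 km
Total = 1709.89 + 716.11 = 2425.99 km

2426 km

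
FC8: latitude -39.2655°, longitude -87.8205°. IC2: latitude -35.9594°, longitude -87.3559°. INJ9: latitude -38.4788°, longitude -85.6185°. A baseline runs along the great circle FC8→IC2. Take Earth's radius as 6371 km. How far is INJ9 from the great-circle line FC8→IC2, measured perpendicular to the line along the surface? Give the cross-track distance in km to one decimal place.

180.8 km

δ₁₃ = central angle FC8→INJ9 = 0.032920 rad  (haversine)
θ₁₃ = bearing FC8→INJ9 = 66.044°,  θ₁₂ = bearing FC8→IC2 = 6.495°
dₓₜ = R·arcsin(sin δ₁₃ · sin(θ₁₃ − θ₁₂)) = 6371·arcsin(0.03291·sin(59.549°)) = 180.795 km
|dₓₜ| = 180.795 km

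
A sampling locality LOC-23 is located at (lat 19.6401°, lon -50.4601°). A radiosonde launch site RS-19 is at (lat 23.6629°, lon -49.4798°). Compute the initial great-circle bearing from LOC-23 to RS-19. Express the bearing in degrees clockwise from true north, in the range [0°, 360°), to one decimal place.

12.6°

Δλ = 0.9803°
y = sin Δλ · cos φ₂ = 0.015670
x = cos φ₁ sin φ₂ − sin φ₁ cos φ₂ cos Δλ = 0.070198
θ = atan2(y, x) = 12.5836° → 12.5836° (mod 360°)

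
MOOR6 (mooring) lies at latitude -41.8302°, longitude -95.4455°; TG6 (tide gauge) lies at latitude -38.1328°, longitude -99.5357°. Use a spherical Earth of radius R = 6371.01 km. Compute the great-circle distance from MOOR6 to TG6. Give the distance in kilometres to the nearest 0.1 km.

Δφ = 3.6974°,  Δλ = -4.0902°
a = sin²(Δφ/2) + cos φ₁ cos φ₂ sin²(Δλ/2) = 0.001787
c = 2·arcsin(√a) = 0.084574 rad = 4.8457°
d = R·c = 6371.01 × 0.084574 = 538.8 km

538.8 km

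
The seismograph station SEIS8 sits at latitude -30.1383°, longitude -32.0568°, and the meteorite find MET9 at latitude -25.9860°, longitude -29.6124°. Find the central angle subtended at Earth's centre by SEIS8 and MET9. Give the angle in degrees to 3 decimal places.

Δφ = 4.1523°,  Δλ = 2.4444°
a = sin²(Δφ/2) + cos φ₁ cos φ₂ sin²(Δλ/2) = 0.001666
c = 2·arcsin(√a) = 0.081659 rad = 4.6787°

4.679°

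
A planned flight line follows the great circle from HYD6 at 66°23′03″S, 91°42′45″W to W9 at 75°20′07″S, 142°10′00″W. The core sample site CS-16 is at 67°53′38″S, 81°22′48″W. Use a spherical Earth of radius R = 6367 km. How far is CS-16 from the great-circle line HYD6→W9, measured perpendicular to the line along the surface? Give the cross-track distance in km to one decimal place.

462.1 km

HYD6: φ = -66.38417°, λ = -91.71250°
W9: φ = -75.33528°, λ = -142.16667°
CS-16: φ = -67.89389°, λ = -81.38000°
δ₁₃ = central angle HYD6→CS-16 = 0.074742 rad  (haversine)
θ₁₃ = bearing HYD6→CS-16 = 115.322°,  θ₁₂ = bearing HYD6→W9 = 219.141°
dₓₜ = R·arcsin(sin δ₁₃ · sin(θ₁₃ − θ₁₂)) = 6367·arcsin(0.07467·sin(-103.819°)) = -462.083 km
|dₓₜ| = 462.083 km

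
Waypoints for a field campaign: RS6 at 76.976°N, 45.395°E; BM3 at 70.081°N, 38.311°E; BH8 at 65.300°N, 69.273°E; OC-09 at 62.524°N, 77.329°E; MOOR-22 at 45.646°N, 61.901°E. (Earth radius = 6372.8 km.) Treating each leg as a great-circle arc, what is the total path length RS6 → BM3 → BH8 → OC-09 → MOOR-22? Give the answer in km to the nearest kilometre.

RS6→BM3: c = 0.125128 rad, d = 797.41 km
BM3→BH8: c = 0.218448 rad, d = 1392.13 km
BH8→OC-09: c = 0.078456 rad, d = 499.98 km
OC-09→MOOR-22: c = 0.332276 rad, d = 2117.53 km
Total = 797.41 + 1392.13 + 499.98 + 2117.53 = 4807.05 km

4807 km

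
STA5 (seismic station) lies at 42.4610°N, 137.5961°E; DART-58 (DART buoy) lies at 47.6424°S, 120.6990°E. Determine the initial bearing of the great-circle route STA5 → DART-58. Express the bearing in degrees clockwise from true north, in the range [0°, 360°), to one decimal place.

191.3°

Δλ = -16.8971°
y = sin Δλ · cos φ₂ = -0.195830
x = cos φ₁ sin φ₂ − sin φ₁ cos φ₂ cos Δλ = -0.980362
θ = atan2(y, x) = -168.7037° → 191.2963° (mod 360°)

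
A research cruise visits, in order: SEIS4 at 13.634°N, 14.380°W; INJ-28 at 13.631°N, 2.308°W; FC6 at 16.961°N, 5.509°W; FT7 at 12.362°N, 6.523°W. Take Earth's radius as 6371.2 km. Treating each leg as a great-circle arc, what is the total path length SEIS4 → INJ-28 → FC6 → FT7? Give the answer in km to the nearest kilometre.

2332 km

SEIS4→INJ-28: c = 0.204739 rad, d = 1304.43 km
INJ-28→FC6: c = 0.079252 rad, d = 504.93 km
FC6→FT7: c = 0.082072 rad, d = 522.90 km
Total = 1304.43 + 504.93 + 522.90 = 2332.26 km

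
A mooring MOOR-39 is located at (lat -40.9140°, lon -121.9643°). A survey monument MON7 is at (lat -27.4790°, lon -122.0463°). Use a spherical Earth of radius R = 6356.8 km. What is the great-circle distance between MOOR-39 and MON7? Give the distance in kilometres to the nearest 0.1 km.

Δφ = 13.4350°,  Δλ = -0.0820°
a = sin²(Δφ/2) + cos φ₁ cos φ₂ sin²(Δλ/2) = 0.013683
c = 2·arcsin(√a) = 0.234488 rad = 13.4352°
d = R·c = 6356.8 × 0.234488 = 1490.6 km

1490.6 km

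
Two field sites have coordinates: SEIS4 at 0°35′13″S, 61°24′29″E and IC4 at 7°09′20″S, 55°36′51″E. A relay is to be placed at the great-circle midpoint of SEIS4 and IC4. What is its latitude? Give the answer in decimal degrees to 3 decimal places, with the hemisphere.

SEIS4: φ = -0.58694°, λ = +61.40806°
IC4: φ = -7.15556°, λ = +55.61417°
Bx = cos φ₂ cos Δλ = 0.987143,  By = cos φ₂ sin Δλ = -0.100164
φₘ = atan2(sin φ₁ + sin φ₂, √((cos φ₁ + Bx)² + By²)) = -3.87619°
λₘ = λ₁ + atan2(By, cos φ₁ + Bx) = 58.52237°

3.876°S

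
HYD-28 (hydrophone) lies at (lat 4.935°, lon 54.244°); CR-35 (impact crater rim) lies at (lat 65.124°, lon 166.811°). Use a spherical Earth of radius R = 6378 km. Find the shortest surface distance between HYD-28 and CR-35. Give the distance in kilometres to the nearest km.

Δφ = 60.1890°,  Δλ = 112.5670°
a = sin²(Δφ/2) + cos φ₁ cos φ₂ sin²(Δλ/2) = 0.541395
c = 2·arcsin(√a) = 1.653681 rad = 94.7489°
d = R·c = 6378 × 1.653681 = 10547.2 km

10547 km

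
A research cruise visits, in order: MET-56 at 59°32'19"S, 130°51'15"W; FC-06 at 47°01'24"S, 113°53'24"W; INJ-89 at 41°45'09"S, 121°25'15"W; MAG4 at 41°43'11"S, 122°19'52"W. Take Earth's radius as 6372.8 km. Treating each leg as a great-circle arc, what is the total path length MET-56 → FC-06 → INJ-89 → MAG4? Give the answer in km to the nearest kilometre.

MET-56: φ = -59.53861°, λ = -130.85417°
FC-06: φ = -47.02333°, λ = -113.89000°
INJ-89: φ = -41.75250°, λ = -121.42083°
MAG4: φ = -41.71972°, λ = -122.33111°
MET-56→FC-06: c = 0.279474 rad, d = 1781.03 km
FC-06→INJ-89: c = 0.131358 rad, d = 837.12 km
INJ-89→MAG4: c = 0.011869 rad, d = 75.64 km
Total = 1781.03 + 837.12 + 75.64 = 2693.79 km

2694 km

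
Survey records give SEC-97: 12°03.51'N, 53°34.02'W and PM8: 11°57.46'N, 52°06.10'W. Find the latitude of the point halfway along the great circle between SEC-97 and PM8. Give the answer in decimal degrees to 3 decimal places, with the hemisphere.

SEC-97: φ = +12.05850°, λ = -53.56700°
PM8: φ = +11.95767°, λ = -52.10167°
Bx = cos φ₂ cos Δλ = 0.977981,  By = cos φ₂ sin Δλ = 0.025017
φₘ = atan2(sin φ₁ + sin φ₂, √((cos φ₁ + Bx)² + By²)) = 12.00904°
λₘ = λ₁ + atan2(By, cos φ₁ + Bx) = -52.83420°

12.009°N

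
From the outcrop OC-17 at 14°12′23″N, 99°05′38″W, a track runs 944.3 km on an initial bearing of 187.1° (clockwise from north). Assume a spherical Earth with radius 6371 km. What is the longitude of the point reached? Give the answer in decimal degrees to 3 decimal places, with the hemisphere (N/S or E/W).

100.145°W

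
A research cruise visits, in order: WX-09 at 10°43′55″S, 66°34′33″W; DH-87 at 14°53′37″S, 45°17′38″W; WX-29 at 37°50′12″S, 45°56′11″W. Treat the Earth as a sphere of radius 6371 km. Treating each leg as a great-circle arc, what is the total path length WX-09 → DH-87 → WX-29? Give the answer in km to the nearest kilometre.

WX-09: φ = -10.73194°, λ = -66.57583°
DH-87: φ = -14.89361°, λ = -45.29389°
WX-29: φ = -37.83667°, λ = -45.93639°
WX-09→DH-87: c = 0.369210 rad, d = 2352.24 km
DH-87→WX-29: c = 0.400555 rad, d = 2551.94 km
Total = 2352.24 + 2551.94 = 4904.17 km

4904 km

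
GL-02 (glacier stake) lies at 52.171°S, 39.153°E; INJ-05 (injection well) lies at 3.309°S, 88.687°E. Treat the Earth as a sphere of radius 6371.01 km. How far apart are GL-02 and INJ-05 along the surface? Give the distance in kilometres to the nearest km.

Δφ = 48.8620°,  Δλ = 49.5340°
a = sin²(Δφ/2) + cos φ₁ cos φ₂ sin²(Δλ/2) = 0.278519
c = 2·arcsin(√a) = 1.111898 rad = 63.7070°
d = R·c = 6371.01 × 1.111898 = 7083.9 km

7084 km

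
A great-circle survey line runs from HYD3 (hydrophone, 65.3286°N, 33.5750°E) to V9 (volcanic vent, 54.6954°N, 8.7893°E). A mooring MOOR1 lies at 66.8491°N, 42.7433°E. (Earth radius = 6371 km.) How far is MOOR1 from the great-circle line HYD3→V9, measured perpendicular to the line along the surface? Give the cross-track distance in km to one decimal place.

22.8 km

δ₁₃ = central angle HYD3→MOOR1 = 0.069995 rad  (haversine)
θ₁₃ = bearing HYD3→MOOR1 = 63.598°,  θ₁₂ = bearing HYD3→V9 = 240.667°
dₓₜ = R·arcsin(sin δ₁₃ · sin(θ₁₃ − θ₁₂)) = 6371·arcsin(0.06994·sin(-177.069°)) = -22.783 km
|dₓₜ| = 22.783 km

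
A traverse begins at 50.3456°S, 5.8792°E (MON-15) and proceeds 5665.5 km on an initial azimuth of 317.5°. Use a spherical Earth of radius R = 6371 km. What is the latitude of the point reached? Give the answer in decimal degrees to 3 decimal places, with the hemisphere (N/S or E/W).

δ = d/R = 5665.5/6371 = 0.889264 rad
φ₂ = arcsin(sin φ₁ cos δ + cos φ₁ sin δ cos θ)
   = arcsin(-0.76991·0.62998 + 0.63816·0.77661·0.73728) = -6.87117°
λ₂ = λ₁ + atan2(sin θ sin δ cos φ₁, cos δ − sin φ₁ sin φ₂) = -26.02257°

6.871°S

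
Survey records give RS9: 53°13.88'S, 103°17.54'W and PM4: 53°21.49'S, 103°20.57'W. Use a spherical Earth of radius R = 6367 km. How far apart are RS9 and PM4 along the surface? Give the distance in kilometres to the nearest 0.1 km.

RS9: φ = -53.23133°, λ = -103.29233°
PM4: φ = -53.35817°, λ = -103.34283°
Δφ = -0.1268°,  Δλ = -0.0505°
a = sin²(Δφ/2) + cos φ₁ cos φ₂ sin²(Δλ/2) = 0.000001
c = 2·arcsin(√a) = 0.002275 rad = 0.1304°
d = R·c = 6367 × 0.002275 = 14.5 km

14.5 km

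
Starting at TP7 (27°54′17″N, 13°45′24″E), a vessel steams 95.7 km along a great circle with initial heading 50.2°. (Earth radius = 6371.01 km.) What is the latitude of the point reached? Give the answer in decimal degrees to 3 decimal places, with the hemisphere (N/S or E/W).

28.454°N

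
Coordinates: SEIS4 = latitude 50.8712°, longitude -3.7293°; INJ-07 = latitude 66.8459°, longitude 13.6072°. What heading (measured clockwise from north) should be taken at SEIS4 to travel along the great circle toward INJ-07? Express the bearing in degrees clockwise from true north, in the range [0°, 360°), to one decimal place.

Δλ = 17.3365°
y = sin Δλ · cos φ₂ = 0.117169
x = cos φ₁ sin φ₂ − sin φ₁ cos φ₂ cos Δλ = 0.289070
θ = atan2(y, x) = 22.0642° → 22.0642° (mod 360°)

22.1°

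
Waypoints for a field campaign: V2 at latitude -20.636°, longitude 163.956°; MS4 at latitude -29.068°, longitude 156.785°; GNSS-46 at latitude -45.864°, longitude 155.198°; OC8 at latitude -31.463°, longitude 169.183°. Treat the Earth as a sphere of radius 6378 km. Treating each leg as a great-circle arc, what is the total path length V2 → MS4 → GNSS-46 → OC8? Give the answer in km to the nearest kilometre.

5065 km

V2→MS4: c = 0.185780 rad, d = 1184.90 km
MS4→GNSS-46: c = 0.293952 rad, d = 1874.83 km
GNSS-46→OC8: c = 0.314431 rad, d = 2005.44 km
Total = 1184.90 + 1874.83 + 2005.44 = 5065.17 km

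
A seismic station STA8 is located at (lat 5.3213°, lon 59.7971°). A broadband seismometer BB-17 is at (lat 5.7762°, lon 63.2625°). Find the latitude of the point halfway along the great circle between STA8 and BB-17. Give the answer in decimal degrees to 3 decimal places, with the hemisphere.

5.551°N

Bx = cos φ₂ cos Δλ = 0.993103,  By = cos φ₂ sin Δλ = 0.060139
φₘ = atan2(sin φ₁ + sin φ₂, √((cos φ₁ + Bx)² + By²)) = 5.55127°
λₘ = λ₁ + atan2(By, cos φ₁ + Bx) = 61.52913°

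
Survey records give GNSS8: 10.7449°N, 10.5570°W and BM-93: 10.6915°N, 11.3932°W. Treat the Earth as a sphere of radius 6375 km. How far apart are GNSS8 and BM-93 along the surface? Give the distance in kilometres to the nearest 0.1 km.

91.6 km

Δφ = -0.0534°,  Δλ = -0.8362°
a = sin²(Δφ/2) + cos φ₁ cos φ₂ sin²(Δλ/2) = 0.000052
c = 2·arcsin(√a) = 0.014370 rad = 0.8233°
d = R·c = 6375 × 0.014370 = 91.6 km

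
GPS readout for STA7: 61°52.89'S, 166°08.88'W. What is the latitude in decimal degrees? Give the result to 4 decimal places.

61° + 52.89′/60 = 61 + 0.88150 = 61.8815°

61.8815°S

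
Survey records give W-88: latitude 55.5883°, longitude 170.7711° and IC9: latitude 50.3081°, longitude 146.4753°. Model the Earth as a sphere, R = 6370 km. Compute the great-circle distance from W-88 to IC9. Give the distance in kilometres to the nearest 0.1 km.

1719.4 km

Δφ = -5.2802°,  Δλ = -24.2958°
a = sin²(Δφ/2) + cos φ₁ cos φ₂ sin²(Δλ/2) = 0.018105
c = 2·arcsin(√a) = 0.269927 rad = 15.4657°
d = R·c = 6370 × 0.269927 = 1719.4 km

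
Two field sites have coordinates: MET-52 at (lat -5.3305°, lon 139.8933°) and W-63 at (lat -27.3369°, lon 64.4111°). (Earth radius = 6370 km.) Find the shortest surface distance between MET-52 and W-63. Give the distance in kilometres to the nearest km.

8302 km

Δφ = -22.0064°,  Δλ = -75.4822°
a = sin²(Δφ/2) + cos φ₁ cos φ₂ sin²(Δλ/2) = 0.367808
c = 2·arcsin(√a) = 1.303231 rad = 74.6696°
d = R·c = 6370 × 1.303231 = 8301.6 km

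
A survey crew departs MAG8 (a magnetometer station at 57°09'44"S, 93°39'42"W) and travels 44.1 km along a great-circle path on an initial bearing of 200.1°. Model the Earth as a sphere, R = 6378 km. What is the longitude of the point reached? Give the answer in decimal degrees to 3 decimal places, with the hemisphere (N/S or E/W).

93.915°W

MAG8: φ = -57.16222°, λ = -93.66167°
δ = d/R = 44.1/6378 = 0.006914 rad
φ₂ = arcsin(sin φ₁ cos δ + cos φ₁ sin δ cos θ)
   = arcsin(-0.84021·0.99998 + 0.54226·0.00691·-0.93909) = -57.53401°
λ₂ = λ₁ + atan2(sin θ sin δ cos φ₁, cos δ − sin φ₁ sin φ₂) = -93.91529°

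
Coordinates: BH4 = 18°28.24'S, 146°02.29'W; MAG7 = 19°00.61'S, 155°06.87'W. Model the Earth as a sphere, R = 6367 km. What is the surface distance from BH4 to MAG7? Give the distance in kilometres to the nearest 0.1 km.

956.9 km

BH4: φ = -18.47067°, λ = -146.03817°
MAG7: φ = -19.01017°, λ = -155.11450°
Δφ = -0.5395°,  Δλ = -9.0763°
a = sin²(Δφ/2) + cos φ₁ cos φ₂ sin²(Δλ/2) = 0.005636
c = 2·arcsin(√a) = 0.150292 rad = 8.6111°
d = R·c = 6367 × 0.150292 = 956.9 km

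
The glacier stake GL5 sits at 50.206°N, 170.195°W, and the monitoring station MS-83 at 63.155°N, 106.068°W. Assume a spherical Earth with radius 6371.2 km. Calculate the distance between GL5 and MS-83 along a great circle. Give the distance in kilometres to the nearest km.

Δφ = 12.9490°,  Δλ = 64.1270°
a = sin²(Δφ/2) + cos φ₁ cos φ₂ sin²(Δλ/2) = 0.094165
c = 2·arcsin(√a) = 0.623791 rad = 35.7406°
d = R·c = 6371.2 × 0.623791 = 3974.3 km

3974 km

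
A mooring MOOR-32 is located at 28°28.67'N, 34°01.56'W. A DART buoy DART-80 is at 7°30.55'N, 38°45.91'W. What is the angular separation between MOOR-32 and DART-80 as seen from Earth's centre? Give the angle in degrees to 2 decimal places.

MOOR-32: φ = +28.47783°, λ = -34.02600°
DART-80: φ = +7.50917°, λ = -38.76517°
Δφ = -20.9687°,  Δλ = -4.7392°
a = sin²(Δφ/2) + cos φ₁ cos φ₂ sin²(Δλ/2) = 0.034602
c = 2·arcsin(√a) = 0.374210 rad = 21.4406°

21.44°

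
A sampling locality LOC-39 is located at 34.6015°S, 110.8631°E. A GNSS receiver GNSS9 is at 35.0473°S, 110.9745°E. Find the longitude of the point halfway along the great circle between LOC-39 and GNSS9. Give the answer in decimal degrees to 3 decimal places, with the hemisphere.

110.919°E

Bx = cos φ₂ cos Δλ = 0.818677,  By = cos φ₂ sin Δλ = 0.001592
φₘ = atan2(sin φ₁ + sin φ₂, √((cos φ₁ + Bx)² + By²)) = -34.82441°
λₘ = λ₁ + atan2(By, cos φ₁ + Bx) = 110.91865°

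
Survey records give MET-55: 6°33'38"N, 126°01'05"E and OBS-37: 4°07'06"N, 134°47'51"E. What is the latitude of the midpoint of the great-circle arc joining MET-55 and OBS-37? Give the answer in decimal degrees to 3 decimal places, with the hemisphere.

5.355°N

MET-55: φ = +6.56056°, λ = +126.01806°
OBS-37: φ = +4.11833°, λ = +134.79750°
Bx = cos φ₂ cos Δλ = 0.985731,  By = cos φ₂ sin Δλ = 0.152237
φₘ = atan2(sin φ₁ + sin φ₂, √((cos φ₁ + Bx)² + By²)) = 5.35506°
λₘ = λ₁ + atan2(By, cos φ₁ + Bx) = 130.41654°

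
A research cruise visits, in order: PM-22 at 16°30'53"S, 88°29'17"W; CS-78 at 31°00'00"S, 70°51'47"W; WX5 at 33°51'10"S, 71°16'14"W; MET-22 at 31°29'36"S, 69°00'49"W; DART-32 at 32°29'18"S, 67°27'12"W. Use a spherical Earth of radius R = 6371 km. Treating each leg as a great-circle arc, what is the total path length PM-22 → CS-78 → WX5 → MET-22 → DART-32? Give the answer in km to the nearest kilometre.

PM-22: φ = -16.51472°, λ = -88.48806°
CS-78: φ = -31.00000°, λ = -70.86306°
WX5: φ = -33.85278°, λ = -71.27056°
MET-22: φ = -31.49333°, λ = -69.01361°
DART-32: φ = -32.48833°, λ = -67.45333°
PM-22→CS-78: c = 0.377375 rad, d = 2404.25 km
CS-78→WX5: c = 0.050151 rad, d = 319.51 km
WX5→MET-22: c = 0.052866 rad, d = 336.81 km
MET-22→DART-32: c = 0.028896 rad, d = 184.10 km
Total = 2404.25 + 319.51 + 336.81 + 184.10 = 3244.67 km

3245 km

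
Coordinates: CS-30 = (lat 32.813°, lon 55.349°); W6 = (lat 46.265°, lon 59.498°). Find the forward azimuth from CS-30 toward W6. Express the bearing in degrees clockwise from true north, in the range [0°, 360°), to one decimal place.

Δλ = 4.1490°
y = sin Δλ · cos φ₂ = 0.050018
x = cos φ₁ sin φ₂ − sin φ₁ cos φ₂ cos Δλ = 0.233612
θ = atan2(y, x) = 12.0849° → 12.0849° (mod 360°)

12.1°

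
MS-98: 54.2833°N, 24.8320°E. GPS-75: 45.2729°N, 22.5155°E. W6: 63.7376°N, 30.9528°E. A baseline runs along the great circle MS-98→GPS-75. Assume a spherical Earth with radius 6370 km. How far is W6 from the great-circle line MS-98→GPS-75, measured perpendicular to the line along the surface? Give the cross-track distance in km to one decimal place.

105.8 km

δ₁₃ = central angle MS-98→W6 = 0.173744 rad  (haversine)
θ₁₃ = bearing MS-98→W6 = 15.838°,  θ₁₂ = bearing MS-98→GPS-75 = 190.324°
dₓₜ = R·arcsin(sin δ₁₃ · sin(θ₁₃ − θ₁₂)) = 6370·arcsin(0.17287·sin(-174.486°)) = -105.815 km
|dₓₜ| = 105.815 km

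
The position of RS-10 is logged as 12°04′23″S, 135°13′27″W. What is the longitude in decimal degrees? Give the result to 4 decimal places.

135.2242°W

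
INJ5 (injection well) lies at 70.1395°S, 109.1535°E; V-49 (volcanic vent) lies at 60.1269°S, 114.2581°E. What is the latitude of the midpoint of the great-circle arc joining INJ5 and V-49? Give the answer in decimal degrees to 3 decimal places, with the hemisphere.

Bx = cos φ₂ cos Δλ = 0.496105,  By = cos φ₂ sin Δλ = 0.044316
φₘ = atan2(sin φ₁ + sin φ₂, √((cos φ₁ + Bx)² + By²)) = -65.15411°
λₘ = λ₁ + atan2(By, cos φ₁ + Bx) = 112.18850°

65.154°S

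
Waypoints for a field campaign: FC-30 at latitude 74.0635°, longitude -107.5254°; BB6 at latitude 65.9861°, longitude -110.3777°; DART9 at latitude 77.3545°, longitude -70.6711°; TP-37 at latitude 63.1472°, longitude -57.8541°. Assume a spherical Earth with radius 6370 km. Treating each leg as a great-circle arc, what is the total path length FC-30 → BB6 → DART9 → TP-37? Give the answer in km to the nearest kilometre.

FC-30→BB6: c = 0.141959 rad, d = 904.28 km
BB6→DART9: c = 0.284404 rad, d = 1811.65 km
DART9→TP-37: c = 0.257812 rad, d = 1642.26 km
Total = 904.28 + 1811.65 + 1642.26 = 4358.19 km

4358 km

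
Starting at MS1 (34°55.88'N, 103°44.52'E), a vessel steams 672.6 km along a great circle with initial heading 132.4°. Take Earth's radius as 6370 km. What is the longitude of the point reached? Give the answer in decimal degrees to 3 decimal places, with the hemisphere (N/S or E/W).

MS1: φ = +34.93133°, λ = +103.74200°
δ = d/R = 672.6/6370 = 0.105589 rad
φ₂ = arcsin(sin φ₁ cos δ + cos φ₁ sin δ cos θ)
   = arcsin(0.57259·0.99443 + 0.81984·0.10539·-0.67430) = 30.73995°
λ₂ = λ₁ + atan2(sin θ sin δ cos φ₁, cos δ − sin φ₁ sin φ₂) = 108.93727°

108.937°E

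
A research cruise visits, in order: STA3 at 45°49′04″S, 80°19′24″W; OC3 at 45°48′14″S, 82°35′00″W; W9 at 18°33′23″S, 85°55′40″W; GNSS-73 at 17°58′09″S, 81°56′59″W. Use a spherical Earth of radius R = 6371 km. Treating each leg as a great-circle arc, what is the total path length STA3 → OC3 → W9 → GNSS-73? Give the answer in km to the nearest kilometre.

STA3: φ = -45.81778°, λ = -80.32333°
OC3: φ = -45.80389°, λ = -82.58333°
W9: φ = -18.55639°, λ = -85.92778°
GNSS-73: φ = -17.96917°, λ = -81.94972°
STA3→OC3: c = 0.027494 rad, d = 175.16 km
OC3→W9: c = 0.478011 rad, d = 3045.41 km
W9→GNSS-73: c = 0.066723 rad, d = 425.09 km
Total = 175.16 + 3045.41 + 425.09 = 3645.67 km

3646 km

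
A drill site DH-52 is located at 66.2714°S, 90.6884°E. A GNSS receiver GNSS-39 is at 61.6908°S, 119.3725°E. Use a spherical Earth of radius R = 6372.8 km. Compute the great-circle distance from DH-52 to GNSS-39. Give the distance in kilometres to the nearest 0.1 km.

Δφ = 4.5806°,  Δλ = 28.6841°
a = sin²(Δφ/2) + cos φ₁ cos φ₂ sin²(Δλ/2) = 0.013307
c = 2·arcsin(√a) = 0.231223 rad = 13.2481°
d = R·c = 6372.8 × 0.231223 = 1473.5 km

1473.5 km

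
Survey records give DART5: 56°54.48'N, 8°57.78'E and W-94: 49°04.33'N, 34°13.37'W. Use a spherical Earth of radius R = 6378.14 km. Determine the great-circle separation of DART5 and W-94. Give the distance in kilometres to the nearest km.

DART5: φ = +56.90800°, λ = +8.96300°
W-94: φ = +49.07217°, λ = -34.22283°
Δφ = -7.8358°,  Δλ = -43.1858°
a = sin²(Δφ/2) + cos φ₁ cos φ₂ sin²(Δλ/2) = 0.053109
c = 2·arcsin(√a) = 0.465090 rad = 26.6477°
d = R·c = 6378.14 × 0.465090 = 2966.4 km

2966 km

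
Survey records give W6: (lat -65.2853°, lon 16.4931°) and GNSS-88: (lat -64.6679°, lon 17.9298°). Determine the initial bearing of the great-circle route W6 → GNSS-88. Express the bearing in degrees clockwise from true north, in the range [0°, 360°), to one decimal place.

Δλ = 1.4367°
y = sin Δλ · cos φ₂ = 0.010728
x = cos φ₁ sin φ₂ − sin φ₁ cos φ₂ cos Δλ = 0.010653
θ = atan2(y, x) = 45.1993° → 45.1993° (mod 360°)

45.2°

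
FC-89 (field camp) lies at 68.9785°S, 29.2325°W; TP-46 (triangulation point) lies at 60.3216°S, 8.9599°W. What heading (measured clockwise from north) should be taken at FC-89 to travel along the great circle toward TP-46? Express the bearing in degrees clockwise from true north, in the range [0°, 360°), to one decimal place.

Δλ = 20.2726°
y = sin Δλ · cos φ₂ = 0.171557
x = cos φ₁ sin φ₂ − sin φ₁ cos φ₂ cos Δλ = 0.121887
θ = atan2(y, x) = 54.6070° → 54.6070° (mod 360°)

54.6°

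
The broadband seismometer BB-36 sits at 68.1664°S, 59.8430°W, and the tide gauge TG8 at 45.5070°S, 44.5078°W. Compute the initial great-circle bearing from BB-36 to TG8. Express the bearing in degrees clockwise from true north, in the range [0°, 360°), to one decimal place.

27.1°

Δλ = 15.3352°
y = sin Δλ · cos φ₂ = 0.185343
x = cos φ₁ sin φ₂ − sin φ₁ cos φ₂ cos Δλ = 0.362089
θ = atan2(y, x) = 27.1066° → 27.1066° (mod 360°)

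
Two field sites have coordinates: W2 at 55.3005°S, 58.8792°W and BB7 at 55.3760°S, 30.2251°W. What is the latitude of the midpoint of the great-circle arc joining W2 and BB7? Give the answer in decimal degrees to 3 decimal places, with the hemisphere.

Bx = cos φ₂ cos Δλ = 0.498603,  By = cos φ₂ sin Δλ = 0.272458
φₘ = atan2(sin φ₁ + sin φ₂, √((cos φ₁ + Bx)² + By²)) = -56.18025°
λₘ = λ₁ + atan2(By, cos φ₁ + Bx) = -44.56609°

56.180°S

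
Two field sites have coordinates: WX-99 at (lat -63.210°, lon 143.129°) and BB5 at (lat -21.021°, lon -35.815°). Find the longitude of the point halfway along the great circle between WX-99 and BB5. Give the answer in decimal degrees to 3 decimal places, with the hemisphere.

34.829°W

Bx = cos φ₂ cos Δλ = -0.933290,  By = cos φ₂ sin Δλ = -0.017203
φₘ = atan2(sin φ₁ + sin φ₂, √((cos φ₁ + Bx)² + By²)) = -68.89960°
λₘ = λ₁ + atan2(By, cos φ₁ + Bx) = -34.82932°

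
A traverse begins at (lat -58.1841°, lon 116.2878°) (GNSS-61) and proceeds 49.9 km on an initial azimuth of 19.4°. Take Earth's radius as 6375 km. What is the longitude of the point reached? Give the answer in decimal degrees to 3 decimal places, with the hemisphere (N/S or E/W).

116.567°E

δ = d/R = 49.9/6375 = 0.007827 rad
φ₂ = arcsin(sin φ₁ cos δ + cos φ₁ sin δ cos θ)
   = arcsin(-0.84975·0.99997 + 0.52719·0.00783·0.94322) = -57.76078°
λ₂ = λ₁ + atan2(sin θ sin δ cos φ₁, cos δ − sin φ₁ sin φ₂) = 116.56705°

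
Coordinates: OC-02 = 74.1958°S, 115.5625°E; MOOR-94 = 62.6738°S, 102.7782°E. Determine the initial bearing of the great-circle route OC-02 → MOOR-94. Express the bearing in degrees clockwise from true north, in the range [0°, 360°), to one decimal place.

Δλ = -12.7843°
y = sin Δλ · cos φ₂ = -0.101580
x = cos φ₁ sin φ₂ − sin φ₁ cos φ₂ cos Δλ = 0.188794
θ = atan2(y, x) = -28.2824° → 331.7176° (mod 360°)

331.7°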